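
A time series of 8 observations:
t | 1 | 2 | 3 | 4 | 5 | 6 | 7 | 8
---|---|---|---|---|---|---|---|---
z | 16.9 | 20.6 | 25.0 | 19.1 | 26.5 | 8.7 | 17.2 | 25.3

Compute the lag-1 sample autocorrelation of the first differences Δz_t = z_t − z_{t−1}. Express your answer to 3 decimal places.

-0.467

First differences Δz: 3.7, 4.4, -5.9, 7.4, -17.8, 8.5, 8.1
Mean of differences = 1.2000
Numerator Σ(Δz_t−Δz̄)(Δz_{t+1}−Δz̄) = -264.8700
Denominator Σ(Δz_t−Δz̄)² = 567.2400
r_1(Δz) = -264.8700 / 567.2400 = -0.467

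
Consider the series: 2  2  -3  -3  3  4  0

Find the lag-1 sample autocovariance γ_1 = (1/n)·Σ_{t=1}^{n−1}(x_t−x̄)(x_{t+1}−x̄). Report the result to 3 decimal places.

1.050

Mean x̄ = (2 + 2 − 3 − 3 + 3 + 4 + 0)/7 = 0.7143
Deviations: 1.2857, 1.2857, -3.7143, -3.7143, 2.2857, 3.2857, -0.7143
Σ_{t=1}^{6}(x_t−x̄)(x_{t+1}−x̄) = 7.3469
γ_1 = 7.3469 / 7 = 1.050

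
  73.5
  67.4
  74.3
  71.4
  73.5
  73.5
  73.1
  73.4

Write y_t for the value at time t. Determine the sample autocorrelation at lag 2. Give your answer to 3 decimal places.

0.277

Mean ȳ = (73.5 + 67.4 + 74.3 + 71.4 + 73.5 + 73.5 + 73.1 + 73.4)/8 = 72.5125
Deviations from mean: 0.9875, -5.1125, 1.7875, -1.1125, 0.9875, 0.9875, 0.5875, 0.8875
Numerator Σ_{t=1}^{6}(y_t−ȳ)(y_{t+2}−ȳ) = 9.5759
Denominator Σ(y_t−ȳ)² = 34.6288
r_2 = 9.5759 / 34.6288 = 0.277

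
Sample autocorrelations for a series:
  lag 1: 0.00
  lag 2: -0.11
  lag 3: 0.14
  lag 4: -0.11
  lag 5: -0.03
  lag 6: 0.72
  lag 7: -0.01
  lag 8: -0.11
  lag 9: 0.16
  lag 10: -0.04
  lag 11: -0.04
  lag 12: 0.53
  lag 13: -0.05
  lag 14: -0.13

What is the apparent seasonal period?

6

The largest autocorrelation is r_6 = 0.72, with a weaker echo at lag 12 (0.53); the remaining lags stay at or below 0.16.
The dominant spike at lag 6 indicates a seasonal period of 6.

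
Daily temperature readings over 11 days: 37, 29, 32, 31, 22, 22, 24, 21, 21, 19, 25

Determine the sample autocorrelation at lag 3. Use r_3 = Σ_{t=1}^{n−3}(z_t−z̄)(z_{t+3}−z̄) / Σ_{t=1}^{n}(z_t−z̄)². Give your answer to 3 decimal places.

Mean z̄ = (37 + 29 + 32 + 31 + 22 + 22 + 24 + 21 + 21 + 19 + 25)/11 = 25.7273
Numerator Σ_{t=1}^{8}(z_t−z̄)(z_{t+3}−z̄) = 65.0496
Denominator Σ(z_t−z̄)² = 326.1818
r_3 = 65.0496 / 326.1818 = 0.199

0.199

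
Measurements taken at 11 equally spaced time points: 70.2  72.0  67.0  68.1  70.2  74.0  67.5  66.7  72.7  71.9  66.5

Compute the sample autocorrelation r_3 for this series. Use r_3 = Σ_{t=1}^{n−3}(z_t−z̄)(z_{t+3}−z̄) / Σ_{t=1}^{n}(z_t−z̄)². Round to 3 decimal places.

0.117

Mean z̄ = (70.2 + 72.0 + 67.0 + 68.1 + 70.2 + 74.0 + 67.5 + 66.7 + 72.7 + 71.9 + 66.5)/11 = 69.7091
Numerator Σ_{t=1}^{8}(z_t−z̄)(z_{t+3}−z̄) = 8.4379
Denominator Σ(z_t−z̄)² = 72.0491
r_3 = 8.4379 / 72.0491 = 0.117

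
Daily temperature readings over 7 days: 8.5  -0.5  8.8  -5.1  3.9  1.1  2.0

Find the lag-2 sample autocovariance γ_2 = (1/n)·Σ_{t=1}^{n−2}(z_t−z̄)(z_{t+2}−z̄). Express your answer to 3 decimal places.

11.326

Mean z̄ = (8.5 − 0.5 + 8.8 − 5.1 + 3.9 + 1.1 + 2.0)/7 = 2.6714
Deviations: 5.8286, -3.1714, 6.1286, -7.7714, 1.2286, -1.5714, -0.6714
Σ_{t=1}^{5}(z_t−z̄)(z_{t+2}−z̄) = 79.2841
γ_2 = 79.2841 / 7 = 11.326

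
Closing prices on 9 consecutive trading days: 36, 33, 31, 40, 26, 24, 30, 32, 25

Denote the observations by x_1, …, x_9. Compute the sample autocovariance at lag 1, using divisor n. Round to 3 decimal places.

-0.030

Mean x̄ = (36 + 33 + 31 + 40 + 26 + 24 + 30 + 32 + 25)/9 = 30.7778
Σ_{t=1}^{8}(x_t−x̄)(x_{t+1}−x̄) = -0.2716
γ_1 = -0.2716 / 9 = -0.030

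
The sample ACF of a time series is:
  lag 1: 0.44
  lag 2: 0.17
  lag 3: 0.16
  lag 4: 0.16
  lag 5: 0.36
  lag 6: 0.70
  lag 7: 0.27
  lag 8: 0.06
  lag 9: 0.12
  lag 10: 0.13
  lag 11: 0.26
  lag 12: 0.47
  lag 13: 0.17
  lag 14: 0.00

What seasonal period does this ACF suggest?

6

The largest autocorrelation is r_6 = 0.70, with a weaker echo at lag 12 (0.47); the remaining lags stay at or below 0.44. The elevated value at lag 1 (0.44), dropping to 0.17 at lag 2, reflects decaying short-term dependence rather than seasonality.
The dominant spike at lag 6 indicates a seasonal period of 6.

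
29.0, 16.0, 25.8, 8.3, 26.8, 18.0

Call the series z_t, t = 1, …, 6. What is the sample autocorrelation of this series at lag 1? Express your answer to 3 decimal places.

-0.694

Mean z̄ = (29.0 + 16.0 + 25.8 + 8.3 + 26.8 + 18.0)/6 = 20.6500
Deviations from mean: 8.3500, -4.6500, 5.1500, -12.3500, 6.1500, -2.6500
Σ(z_t−z̄)(z_{t+1}−z̄) = (-38.8275) + (-23.9475) + (-63.6025) + (-75.9525) + (-16.2975) = -218.6275
Denominator Σ(z_t−z̄)² = 315.2350
r_1 = -218.6275 / 315.2350 = -0.694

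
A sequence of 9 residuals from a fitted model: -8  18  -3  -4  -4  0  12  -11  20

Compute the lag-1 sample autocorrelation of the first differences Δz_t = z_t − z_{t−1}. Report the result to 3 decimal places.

First differences Δz: 26, -21, -1, 0, 4, 12, -23, 31
Mean of differences = 3.5000
Numerator Σ(Δz_t−Δz̄)(Δz_{t+1}−Δz̄) = -1376.7500
Denominator Σ(Δz_t−Δz̄)² = 2670.0000
r_1(Δz) = -1376.7500 / 2670.0000 = -0.516

-0.516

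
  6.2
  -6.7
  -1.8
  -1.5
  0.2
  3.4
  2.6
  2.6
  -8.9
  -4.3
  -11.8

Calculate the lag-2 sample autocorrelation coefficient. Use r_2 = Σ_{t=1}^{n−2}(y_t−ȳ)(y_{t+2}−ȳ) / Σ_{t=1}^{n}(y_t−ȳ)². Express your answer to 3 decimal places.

0.193

Mean ȳ = (6.2 − 6.7 − 1.8 − 1.5 + 0.2 + 3.4 + 2.6 + 2.6 − 8.9 − 4.3 − 11.8)/11 = -1.8182
Numerator Σ_{t=1}^{9}(y_t−ȳ)(y_{t+2}−ȳ) = 60.6966
Denominator Σ(y_t−ȳ)² = 314.5164
r_2 = 60.6966 / 314.5164 = 0.193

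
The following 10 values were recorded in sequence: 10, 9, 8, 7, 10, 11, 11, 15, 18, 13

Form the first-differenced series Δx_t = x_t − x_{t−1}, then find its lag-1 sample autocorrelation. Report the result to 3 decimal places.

-0.066

First differences Δx: -1, -1, -1, 3, 1, 0, 4, 3, -5
Mean of differences = 0.3333
Numerator Σ(Δx_t−Δx̄)(Δx_{t+1}−Δx̄) = -4.1111
Denominator Σ(Δx_t−Δx̄)² = 62.0000
r_1(Δx) = -4.1111 / 62.0000 = -0.066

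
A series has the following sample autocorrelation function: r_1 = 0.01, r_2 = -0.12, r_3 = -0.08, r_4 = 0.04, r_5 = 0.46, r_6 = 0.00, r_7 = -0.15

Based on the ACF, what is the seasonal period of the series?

5

The largest autocorrelation is r_5 = 0.46; the remaining lags stay at or below 0.04.
The dominant spike at lag 5 indicates a seasonal period of 5.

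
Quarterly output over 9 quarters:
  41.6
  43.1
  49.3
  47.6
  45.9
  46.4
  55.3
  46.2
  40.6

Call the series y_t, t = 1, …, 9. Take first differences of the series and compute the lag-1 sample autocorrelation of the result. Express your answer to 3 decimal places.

-0.102

First differences Δy: 1.5, 6.2, -1.7, -1.7, 0.5, 8.9, -9.1, -5.6
Mean of differences = -0.1250
Numerator Σ(Δy_t−Δȳ)(Δy_{t+1}−Δȳ) = -24.4081
Denominator Σ(Δy_t−Δȳ)² = 239.9750
r_1(Δy) = -24.4081 / 239.9750 = -0.102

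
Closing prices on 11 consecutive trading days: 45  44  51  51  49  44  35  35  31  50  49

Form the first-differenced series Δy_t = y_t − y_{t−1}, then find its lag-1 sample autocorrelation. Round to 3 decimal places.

First differences Δy: -1, 7, 0, -2, -5, -9, 0, -4, 19, -1
Mean of differences = 0.4000
Numerator Σ(Δy_t−Δȳ)(Δy_{t+1}−Δȳ) = -49.5600
Denominator Σ(Δy_t−Δȳ)² = 536.4000
r_1(Δy) = -49.5600 / 536.4000 = -0.092

-0.092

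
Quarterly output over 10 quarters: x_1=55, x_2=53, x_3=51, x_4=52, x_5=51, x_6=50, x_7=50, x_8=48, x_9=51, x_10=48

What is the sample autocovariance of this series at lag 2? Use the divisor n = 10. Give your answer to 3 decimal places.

Mean x̄ = (55 + 53 + 51 + 52 + 51 + 50 + 50 + 48 + 51 + 48)/10 = 50.9000
Σ_{t=1}^{8}(x_t−x̄)(x_{t+2}−x̄) = 12.5800
γ_2 = 12.5800 / 10 = 1.258

1.258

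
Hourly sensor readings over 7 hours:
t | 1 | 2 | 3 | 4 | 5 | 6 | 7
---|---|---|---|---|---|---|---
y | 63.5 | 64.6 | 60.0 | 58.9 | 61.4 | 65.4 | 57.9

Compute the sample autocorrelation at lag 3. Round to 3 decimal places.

-0.032

Mean ȳ = (63.5 + 64.6 + 60.0 + 58.9 + 61.4 + 65.4 + 57.9)/7 = 61.6714
Deviations from mean: 1.8286, 2.9286, -1.6714, -2.7714, -0.2714, 3.7286, -3.7714
Σ(y_t−ȳ)(y_{t+3}−ȳ) = (-5.0678) + (-0.7949) + (-6.2320) + (10.4522) = -1.6424
Denominator Σ(y_t−ȳ)² = 50.5943
r_3 = -1.6424 / 50.5943 = -0.032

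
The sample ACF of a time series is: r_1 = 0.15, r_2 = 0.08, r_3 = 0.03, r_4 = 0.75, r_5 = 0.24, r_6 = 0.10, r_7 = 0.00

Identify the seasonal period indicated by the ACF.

4

The largest autocorrelation is r_4 = 0.75; the remaining lags stay at or below 0.24.
The dominant spike at lag 4 indicates a seasonal period of 4.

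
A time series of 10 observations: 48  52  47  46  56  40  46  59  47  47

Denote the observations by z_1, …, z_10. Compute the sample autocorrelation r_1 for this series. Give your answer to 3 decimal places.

-0.393

Mean z̄ = (48 + 52 + 47 + 46 + 56 + 40 + 46 + 59 + 47 + 47)/10 = 48.8000
Numerator Σ_{t=1}^{9}(z_t−z̄)(z_{t+1}−z̄) = -105.8400
Denominator Σ(z_t−z̄)² = 269.6000
r_1 = -105.8400 / 269.6000 = -0.393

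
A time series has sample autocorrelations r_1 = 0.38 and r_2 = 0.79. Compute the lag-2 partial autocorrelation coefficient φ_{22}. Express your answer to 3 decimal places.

φ_{22} = (r_2 − r_1²) / (1 − r_1²)
r_1² = (0.38)² = 0.1444
Numerator = 0.79 − 0.1444 = 0.6456; denominator = 1 − 0.1444 = 0.8556
φ_{22} = 0.6456 / 0.8556 = 0.755

0.755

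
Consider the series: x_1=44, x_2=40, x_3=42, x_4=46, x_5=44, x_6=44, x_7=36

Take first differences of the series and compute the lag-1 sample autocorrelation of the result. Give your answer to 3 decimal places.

-0.048

First differences Δx: -4, 2, 4, -2, 0, -8
Mean of differences = -1.3333
Numerator Σ(Δx_t−Δx̄)(Δx_{t+1}−Δx̄) = -4.4444
Denominator Σ(Δx_t−Δx̄)² = 93.3333
r_1(Δx) = -4.4444 / 93.3333 = -0.048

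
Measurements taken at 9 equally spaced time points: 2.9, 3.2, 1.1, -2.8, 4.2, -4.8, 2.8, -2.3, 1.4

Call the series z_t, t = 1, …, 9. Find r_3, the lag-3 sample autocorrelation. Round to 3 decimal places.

-0.291

Mean z̄ = (2.9 + 3.2 + 1.1 − 2.8 + 4.2 − 4.8 + 2.8 − 2.3 + 1.4)/9 = 0.6333
Σ(z_t−z̄)(z_{t+3}−z̄) = (-7.7822) + (9.1544) + (-2.5356) + (-7.4389) + (-10.4622) + (-4.1656) = -23.2300
Denominator Σ(z_t−z̄)² = 79.8600
r_3 = -23.2300 / 79.8600 = -0.291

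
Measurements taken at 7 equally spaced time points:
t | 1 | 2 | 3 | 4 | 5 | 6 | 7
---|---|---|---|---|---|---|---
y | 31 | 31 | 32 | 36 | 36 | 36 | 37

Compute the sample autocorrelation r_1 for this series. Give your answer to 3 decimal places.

0.580

Mean ȳ = (31 + 31 + 32 + 36 + 36 + 36 + 37)/7 = 34.1429
Deviations from mean: -3.1429, -3.1429, -2.1429, 1.8571, 1.8571, 1.8571, 2.8571
Σ(y_t−ȳ)(y_{t+1}−ȳ) = (9.8776) + (6.7347) + (-3.9796) + (3.4490) + (3.4490) + (5.3061) = 24.8367
Denominator Σ(y_t−ȳ)² = 42.8571
r_1 = 24.8367 / 42.8571 = 0.580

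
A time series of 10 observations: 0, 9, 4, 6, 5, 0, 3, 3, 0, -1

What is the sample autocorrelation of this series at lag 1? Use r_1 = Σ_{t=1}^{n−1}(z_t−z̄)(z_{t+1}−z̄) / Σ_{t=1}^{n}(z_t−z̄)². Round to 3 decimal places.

Mean z̄ = (0 + 9 + 4 + 6 + 5 + 0 + 3 + 3 + 0 − 1)/10 = 2.9000
Numerator Σ_{t=1}^{9}(z_t−z̄)(z_{t+1}−z̄) = 3.5900
Denominator Σ(z_t−z̄)² = 92.9000
r_1 = 3.5900 / 92.9000 = 0.039

0.039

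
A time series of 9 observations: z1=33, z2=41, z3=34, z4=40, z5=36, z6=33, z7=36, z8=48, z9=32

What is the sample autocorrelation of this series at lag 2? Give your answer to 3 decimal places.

Mean z̄ = (33 + 41 + 34 + 40 + 36 + 33 + 36 + 48 + 32)/9 = 37.0000
Σ(z_t−z̄)(z_{t+2}−z̄) = (12.0000) + (12.0000) + (3.0000) + (-12.0000) + (1.0000) + (-44.0000) + (5.0000) = -23.0000
Denominator Σ(z_t−z̄)² = 214.0000
r_2 = -23.0000 / 214.0000 = -0.107

-0.107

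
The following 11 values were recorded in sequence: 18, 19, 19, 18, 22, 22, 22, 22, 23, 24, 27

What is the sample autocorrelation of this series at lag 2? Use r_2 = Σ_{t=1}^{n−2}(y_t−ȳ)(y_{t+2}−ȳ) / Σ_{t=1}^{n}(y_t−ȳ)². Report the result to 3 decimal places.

Mean ȳ = (18 + 19 + 19 + 18 + 22 + 22 + 22 + 22 + 23 + 24 + 27)/11 = 21.4545
Numerator Σ_{t=1}^{9}(y_t−ȳ)(y_{t+2}−ȳ) = 25.1322
Denominator Σ(y_t−ȳ)² = 76.7273
r_2 = 25.1322 / 76.7273 = 0.328

0.328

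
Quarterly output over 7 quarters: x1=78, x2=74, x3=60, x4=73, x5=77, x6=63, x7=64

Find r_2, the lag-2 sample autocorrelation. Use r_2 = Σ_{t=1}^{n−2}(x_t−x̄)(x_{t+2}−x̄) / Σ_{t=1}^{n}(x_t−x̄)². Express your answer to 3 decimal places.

-0.623

Mean x̄ = (78 + 74 + 60 + 73 + 77 + 63 + 64)/7 = 69.8571
Deviations from mean: 8.1429, 4.1429, -9.8571, 3.1429, 7.1429, -6.8571, -5.8571
Numerator Σ_{t=1}^{5}(x_t−x̄)(x_{t+2}−x̄) = -201.0408
Denominator Σ(x_t−x̄)² = 322.8571
r_2 = -201.0408 / 322.8571 = -0.623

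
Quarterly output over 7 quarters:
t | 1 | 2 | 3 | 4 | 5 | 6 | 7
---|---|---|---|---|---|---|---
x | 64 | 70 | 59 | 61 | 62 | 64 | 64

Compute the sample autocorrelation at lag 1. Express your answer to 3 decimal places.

-0.162

Mean x̄ = (64 + 70 + 59 + 61 + 62 + 64 + 64)/7 = 63.4286
Deviations from mean: 0.5714, 6.5714, -4.4286, -2.4286, -1.4286, 0.5714, 0.5714
Numerator Σ_{t=1}^{6}(x_t−x̄)(x_{t+1}−x̄) = -11.6122
Denominator Σ(x_t−x̄)² = 71.7143
r_1 = -11.6122 / 71.7143 = -0.162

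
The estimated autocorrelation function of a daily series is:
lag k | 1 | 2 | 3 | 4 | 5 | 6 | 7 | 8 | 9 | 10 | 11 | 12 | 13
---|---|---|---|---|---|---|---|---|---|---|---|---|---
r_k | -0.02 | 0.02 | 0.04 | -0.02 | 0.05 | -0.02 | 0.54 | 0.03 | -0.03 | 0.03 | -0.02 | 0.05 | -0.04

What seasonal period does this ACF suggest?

The largest autocorrelation is r_7 = 0.54; the remaining lags stay at or below 0.05.
The dominant spike at lag 7 indicates a seasonal period of 7.

7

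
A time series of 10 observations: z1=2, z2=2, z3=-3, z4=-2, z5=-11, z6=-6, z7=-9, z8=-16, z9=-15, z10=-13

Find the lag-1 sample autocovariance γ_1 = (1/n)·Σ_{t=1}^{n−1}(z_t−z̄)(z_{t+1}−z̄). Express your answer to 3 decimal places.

Mean z̄ = (2 + 2 − 3 − 2 − 11 − 6 − 9 − 16 − 15 − 13)/10 = -7.1000
Σ_{t=1}^{9}(z_t−z̄)(z_{t+1}−z̄) = 248.5900
γ_1 = 248.5900 / 10 = 24.859

24.859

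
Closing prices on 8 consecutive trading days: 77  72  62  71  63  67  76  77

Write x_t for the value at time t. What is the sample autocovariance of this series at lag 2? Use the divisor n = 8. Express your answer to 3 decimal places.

Mean x̄ = (77 + 72 + 62 + 71 + 63 + 67 + 76 + 77)/8 = 70.6250
Deviations: 6.3750, 1.3750, -8.6250, 0.3750, -7.6250, -3.6250, 5.3750, 6.3750
Σ_{t=1}^{6}(x_t−x̄)(x_{t+2}−x̄) = -54.1563
γ_2 = -54.1563 / 8 = -6.770

-6.770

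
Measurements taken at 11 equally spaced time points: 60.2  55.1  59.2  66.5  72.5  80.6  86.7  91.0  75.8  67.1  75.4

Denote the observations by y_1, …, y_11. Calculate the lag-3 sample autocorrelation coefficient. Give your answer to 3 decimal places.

-0.071

Mean ȳ = (60.2 + 55.1 + 59.2 + 66.5 + 72.5 + 80.6 + 86.7 + 91.0 + 75.8 + 67.1 + 75.4)/11 = 71.8273
Numerator Σ_{t=1}^{8}(y_t−ȳ)(y_{t+3}−ȳ) = -93.3768
Denominator Σ(y_t−ȳ)² = 1319.9218
r_3 = -93.3768 / 1319.9218 = -0.071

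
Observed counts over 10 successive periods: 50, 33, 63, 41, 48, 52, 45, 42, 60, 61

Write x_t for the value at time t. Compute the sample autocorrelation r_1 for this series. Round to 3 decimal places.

-0.319

Mean x̄ = (50 + 33 + 63 + 41 + 48 + 52 + 45 + 42 + 60 + 61)/10 = 49.5000
Numerator Σ_{t=1}^{9}(x_t−x̄)(x_{t+1}−x̄) = -272.2500
Denominator Σ(x_t−x̄)² = 854.5000
r_1 = -272.2500 / 854.5000 = -0.319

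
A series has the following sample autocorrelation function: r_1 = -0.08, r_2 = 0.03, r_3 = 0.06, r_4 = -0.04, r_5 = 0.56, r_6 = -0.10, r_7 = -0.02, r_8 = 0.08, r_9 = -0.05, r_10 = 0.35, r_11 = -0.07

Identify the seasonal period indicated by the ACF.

The largest autocorrelation is r_5 = 0.56, with a weaker echo at lag 10 (0.35); the remaining lags stay at or below 0.08.
The dominant spike at lag 5 indicates a seasonal period of 5.

5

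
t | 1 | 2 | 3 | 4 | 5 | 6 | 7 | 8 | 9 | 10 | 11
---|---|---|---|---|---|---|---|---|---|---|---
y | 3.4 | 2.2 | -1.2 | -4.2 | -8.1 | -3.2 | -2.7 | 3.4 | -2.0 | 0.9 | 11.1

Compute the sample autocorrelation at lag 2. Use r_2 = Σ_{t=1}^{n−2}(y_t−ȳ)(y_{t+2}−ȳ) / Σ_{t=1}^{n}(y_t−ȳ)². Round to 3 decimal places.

0.025

Mean ȳ = (3.4 + 2.2 − 1.2 − 4.2 − 8.1 − 3.2 − 2.7 + 3.4 − 2.0 + 0.9 + 11.1)/11 = -0.0364
Numerator Σ_{t=1}^{9}(y_t−ȳ)(y_{t+2}−ȳ) = 6.4328
Denominator Σ(y_t−ȳ)² = 258.1855
r_2 = 6.4328 / 258.1855 = 0.025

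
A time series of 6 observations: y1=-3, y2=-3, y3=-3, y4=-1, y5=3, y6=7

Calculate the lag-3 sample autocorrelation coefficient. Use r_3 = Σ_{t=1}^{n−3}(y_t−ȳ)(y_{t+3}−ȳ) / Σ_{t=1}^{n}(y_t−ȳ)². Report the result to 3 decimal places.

Mean ȳ = (-3 − 3 − 3 − 1 + 3 + 7)/6 = 0.0000
Deviations from mean: -3.0000, -3.0000, -3.0000, -1.0000, 3.0000, 7.0000
Σ(y_t−ȳ)(y_{t+3}−ȳ) = (3.0000) + (-9.0000) + (-21.0000) = -27.0000
Denominator Σ(y_t−ȳ)² = 86.0000
r_3 = -27.0000 / 86.0000 = -0.314

-0.314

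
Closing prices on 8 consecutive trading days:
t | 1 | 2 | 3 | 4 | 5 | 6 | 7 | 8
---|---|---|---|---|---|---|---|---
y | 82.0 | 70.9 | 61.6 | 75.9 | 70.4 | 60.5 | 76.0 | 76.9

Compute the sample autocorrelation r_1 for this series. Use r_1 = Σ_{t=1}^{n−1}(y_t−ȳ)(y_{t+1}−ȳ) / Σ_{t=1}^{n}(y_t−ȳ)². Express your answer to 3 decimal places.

Mean ȳ = (82.0 + 70.9 + 61.6 + 75.9 + 70.4 + 60.5 + 76.0 + 76.9)/8 = 71.7750
Deviations from mean: 10.2250, -0.8750, -10.1750, 4.1250, -1.3750, -11.2750, 4.2250, 5.1250
Σ(y_t−ȳ)(y_{t+1}−ȳ) = (-8.9469) + (8.9031) + (-41.9719) + (-5.6719) + (15.5031) + (-47.6369) + (21.6531) = -58.1681
Denominator Σ(y_t−ȳ)² = 398.9950
r_1 = -58.1681 / 398.9950 = -0.146

-0.146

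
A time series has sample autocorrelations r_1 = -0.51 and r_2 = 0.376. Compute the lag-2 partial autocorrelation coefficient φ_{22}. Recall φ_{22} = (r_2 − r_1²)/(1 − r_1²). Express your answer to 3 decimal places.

φ_{22} = (r_2 − r_1²) / (1 − r_1²)
r_1² = (-0.51)² = 0.2601
Numerator = 0.376 − 0.2601 = 0.1159; denominator = 1 − 0.2601 = 0.7399
φ_{22} = 0.1159 / 0.7399 = 0.157

0.157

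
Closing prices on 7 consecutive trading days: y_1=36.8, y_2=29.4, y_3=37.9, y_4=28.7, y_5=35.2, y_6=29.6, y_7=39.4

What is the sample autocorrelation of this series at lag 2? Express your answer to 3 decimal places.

Mean ȳ = (36.8 + 29.4 + 37.9 + 28.7 + 35.2 + 29.6 + 39.4)/7 = 33.8571
Numerator Σ_{t=1}^{5}(y_t−ȳ)(y_{t+2}−ȳ) = 69.7106
Denominator Σ(y_t−ȳ)² = 122.1171
r_2 = 69.7106 / 122.1171 = 0.571

0.571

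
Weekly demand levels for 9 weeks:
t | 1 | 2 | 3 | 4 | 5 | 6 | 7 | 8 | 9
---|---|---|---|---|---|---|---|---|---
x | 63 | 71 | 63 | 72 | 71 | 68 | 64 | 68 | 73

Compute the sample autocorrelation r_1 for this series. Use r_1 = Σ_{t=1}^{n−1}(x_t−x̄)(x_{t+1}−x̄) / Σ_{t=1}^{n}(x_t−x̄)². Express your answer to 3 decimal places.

Mean x̄ = (63 + 71 + 63 + 72 + 71 + 68 + 64 + 68 + 73)/9 = 68.1111
Numerator Σ_{t=1}^{8}(x_t−x̄)(x_{t+1}−x̄) = -38.1235
Denominator Σ(x_t−x̄)² = 124.8889
r_1 = -38.1235 / 124.8889 = -0.305

-0.305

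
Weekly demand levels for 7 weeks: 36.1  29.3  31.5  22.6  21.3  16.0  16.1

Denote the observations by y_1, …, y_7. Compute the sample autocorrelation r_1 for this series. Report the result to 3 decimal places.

Mean ȳ = (36.1 + 29.3 + 31.5 + 22.6 + 21.3 + 16.0 + 16.1)/7 = 24.7000
Σ(y_t−ȳ)(y_{t+1}−ȳ) = (52.4400) + (31.2800) + (-14.2800) + (7.1400) + (29.5800) + (74.8200) = 180.9800
Denominator Σ(y_t−ȳ)² = 362.9800
r_1 = 180.9800 / 362.9800 = 0.499

0.499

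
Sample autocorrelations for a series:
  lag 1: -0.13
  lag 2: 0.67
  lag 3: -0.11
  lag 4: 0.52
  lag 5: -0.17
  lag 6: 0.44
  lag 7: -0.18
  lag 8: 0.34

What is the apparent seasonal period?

2

The largest autocorrelation is r_2 = 0.67, with weaker echoes at lags 4 (0.52), 6 (0.44) and 8 (0.34); the remaining lags stay at or below -0.11.
The dominant spike at lag 2 indicates a seasonal period of 2.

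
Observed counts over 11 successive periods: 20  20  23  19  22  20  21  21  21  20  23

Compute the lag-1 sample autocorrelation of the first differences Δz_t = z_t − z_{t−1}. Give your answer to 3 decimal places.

First differences Δz: 0, 3, -4, 3, -2, 1, 0, 0, -1, 3
Mean of differences = 0.3000
Numerator Σ(Δz_t−Δz̄)(Δz_{t+1}−Δz̄) = -35.0900
Denominator Σ(Δz_t−Δz̄)² = 48.1000
r_1(Δz) = -35.0900 / 48.1000 = -0.730

-0.730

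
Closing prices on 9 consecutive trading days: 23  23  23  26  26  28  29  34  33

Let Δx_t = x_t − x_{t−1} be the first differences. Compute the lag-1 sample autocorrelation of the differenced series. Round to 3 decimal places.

First differences Δx: 0, 0, 3, 0, 2, 1, 5, -1
Mean of differences = 1.2500
Numerator Σ(Δx_t−Δx̄)(Δx_{t+1}−Δx̄) = -13.3125
Denominator Σ(Δx_t−Δx̄)² = 27.5000
r_1(Δx) = -13.3125 / 27.5000 = -0.484

-0.484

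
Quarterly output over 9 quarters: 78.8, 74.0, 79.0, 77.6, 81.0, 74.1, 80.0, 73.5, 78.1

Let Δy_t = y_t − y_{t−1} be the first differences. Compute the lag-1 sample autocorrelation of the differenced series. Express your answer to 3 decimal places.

First differences Δy: -4.8, 5.0, -1.4, 3.4, -6.9, 5.9, -6.5, 4.6
Mean of differences = -0.0875
Numerator Σ(Δy_t−Δȳ)(Δy_{t+1}−Δȳ) = -168.2314
Denominator Σ(Δy_t−Δȳ)² = 207.3288
r_1(Δy) = -168.2314 / 207.3288 = -0.811

-0.811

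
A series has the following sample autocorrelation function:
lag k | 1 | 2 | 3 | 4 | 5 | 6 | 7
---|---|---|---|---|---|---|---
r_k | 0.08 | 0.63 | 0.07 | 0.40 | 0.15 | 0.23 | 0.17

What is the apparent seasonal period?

The largest autocorrelation is r_2 = 0.63, with weaker echoes at lags 4 (0.40) and 6 (0.23); the remaining lags stay at or below 0.17.
The dominant spike at lag 2 indicates a seasonal period of 2.

2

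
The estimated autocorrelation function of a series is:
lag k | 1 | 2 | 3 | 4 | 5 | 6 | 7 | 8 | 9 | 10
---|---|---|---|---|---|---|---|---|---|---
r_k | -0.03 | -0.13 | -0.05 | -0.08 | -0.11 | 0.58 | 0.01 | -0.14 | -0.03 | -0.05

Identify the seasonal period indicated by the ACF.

6

The largest autocorrelation is r_6 = 0.58; the remaining lags stay at or below 0.01.
The dominant spike at lag 6 indicates a seasonal period of 6.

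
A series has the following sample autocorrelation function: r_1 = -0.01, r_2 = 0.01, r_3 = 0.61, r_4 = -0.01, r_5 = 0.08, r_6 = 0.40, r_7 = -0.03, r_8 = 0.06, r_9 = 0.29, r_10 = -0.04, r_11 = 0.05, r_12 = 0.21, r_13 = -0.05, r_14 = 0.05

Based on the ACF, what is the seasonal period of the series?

The largest autocorrelation is r_3 = 0.61, with weaker echoes at lags 6 (0.40), 9 (0.29) and 12 (0.21); the remaining lags stay at or below 0.08.
The dominant spike at lag 3 indicates a seasonal period of 3.

3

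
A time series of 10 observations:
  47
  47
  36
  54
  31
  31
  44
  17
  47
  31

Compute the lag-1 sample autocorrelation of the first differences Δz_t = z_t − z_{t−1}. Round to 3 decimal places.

First differences Δz: 0, -11, 18, -23, 0, 13, -27, 30, -16
Mean of differences = -1.7778
Numerator Σ(Δz_t−Δz̄)(Δz_{t+1}−Δz̄) = -2256.1605
Denominator Σ(Δz_t−Δz̄)² = 2999.5556
r_1(Δz) = -2256.1605 / 2999.5556 = -0.752

-0.752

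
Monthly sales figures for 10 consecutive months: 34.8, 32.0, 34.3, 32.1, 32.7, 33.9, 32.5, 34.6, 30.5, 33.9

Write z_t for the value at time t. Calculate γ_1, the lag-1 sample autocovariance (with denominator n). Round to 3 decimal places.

-1.160

Mean z̄ = (34.8 + 32.0 + 34.3 + 32.1 + 32.7 + 33.9 + 32.5 + 34.6 + 30.5 + 33.9)/10 = 33.1300
Σ_{t=1}^{9}(z_t−z̄)(z_{t+1}−z̄) = -11.6049
γ_1 = -11.6049 / 10 = -1.160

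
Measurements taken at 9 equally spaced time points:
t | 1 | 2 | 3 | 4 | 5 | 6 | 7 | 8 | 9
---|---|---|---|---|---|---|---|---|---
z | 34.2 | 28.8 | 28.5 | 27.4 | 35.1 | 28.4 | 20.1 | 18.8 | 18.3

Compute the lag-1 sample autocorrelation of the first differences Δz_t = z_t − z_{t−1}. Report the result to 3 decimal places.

-0.086

First differences Δz: -5.4, -0.3, -1.1, 7.7, -6.7, -8.3, -1.3, -0.5
Mean of differences = -1.9875
Numerator Σ(Δz_t−Δz̄)(Δz_{t+1}−Δz̄) = -14.8852
Denominator Σ(Δz_t−Δz̄)² = 173.8688
r_1(Δz) = -14.8852 / 173.8688 = -0.086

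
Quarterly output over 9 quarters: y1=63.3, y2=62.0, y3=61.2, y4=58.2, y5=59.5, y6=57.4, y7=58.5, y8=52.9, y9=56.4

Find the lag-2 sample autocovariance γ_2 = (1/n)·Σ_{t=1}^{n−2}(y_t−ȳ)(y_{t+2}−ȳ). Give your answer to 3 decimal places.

Mean ȳ = (63.3 + 62.0 + 61.2 + 58.2 + 59.5 + 57.4 + 58.5 + 52.9 + 56.4)/9 = 58.8222
Σ_{t=1}^{7}(y_t−ȳ)(y_{t+2}−ȳ) = 20.1512
γ_2 = 20.1512 / 9 = 2.239

2.239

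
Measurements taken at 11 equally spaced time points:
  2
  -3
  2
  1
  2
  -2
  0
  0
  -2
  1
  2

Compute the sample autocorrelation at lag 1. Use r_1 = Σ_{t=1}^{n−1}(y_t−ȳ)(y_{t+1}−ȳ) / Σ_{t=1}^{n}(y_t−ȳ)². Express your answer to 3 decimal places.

Mean ȳ = (2 − 3 + 2 + 1 + 2 − 2 + 0 + 0 − 2 + 1 + 2)/11 = 0.2727
Numerator Σ_{t=1}^{10}(y_t−ȳ)(y_{t+1}−ȳ) = -11.8017
Denominator Σ(y_t−ȳ)² = 34.1818
r_1 = -11.8017 / 34.1818 = -0.345

-0.345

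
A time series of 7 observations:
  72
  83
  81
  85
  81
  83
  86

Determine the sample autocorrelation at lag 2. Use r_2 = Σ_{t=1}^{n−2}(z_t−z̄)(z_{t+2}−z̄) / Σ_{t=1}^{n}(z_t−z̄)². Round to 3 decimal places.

0.102

Mean z̄ = (72 + 83 + 81 + 85 + 81 + 83 + 86)/7 = 81.5714
Deviations from mean: -9.5714, 1.4286, -0.5714, 3.4286, -0.5714, 1.4286, 4.4286
Σ(z_t−z̄)(z_{t+2}−z̄) = (5.4694) + (4.8980) + (0.3265) + (4.8980) + (-2.5306) = 13.0612
Denominator Σ(z_t−z̄)² = 127.7143
r_2 = 13.0612 / 127.7143 = 0.102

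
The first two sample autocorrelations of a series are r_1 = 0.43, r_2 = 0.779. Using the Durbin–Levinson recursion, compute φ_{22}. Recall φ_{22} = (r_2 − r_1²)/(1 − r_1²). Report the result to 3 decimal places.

0.729

φ_{22} = (r_2 − r_1²) / (1 − r_1²)
r_1² = (0.43)² = 0.1849
Numerator = 0.779 − 0.1849 = 0.5941; denominator = 1 − 0.1849 = 0.8151
φ_{22} = 0.5941 / 0.8151 = 0.729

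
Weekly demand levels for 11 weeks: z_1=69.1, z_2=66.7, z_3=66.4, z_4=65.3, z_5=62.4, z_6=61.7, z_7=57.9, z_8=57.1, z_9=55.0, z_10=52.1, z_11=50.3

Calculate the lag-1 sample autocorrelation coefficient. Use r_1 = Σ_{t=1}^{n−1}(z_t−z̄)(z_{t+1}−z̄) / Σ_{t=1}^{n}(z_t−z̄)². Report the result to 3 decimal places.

Mean z̄ = (69.1 + 66.7 + 66.4 + 65.3 + 62.4 + 61.7 + 57.9 + 57.1 + 55.0 + 52.1 + 50.3)/11 = 60.3636
Numerator Σ_{t=1}^{10}(z_t−z̄)(z_{t+1}−z̄) = 285.9150
Denominator Σ(z_t−z̄)² = 398.2655
r_1 = 285.9150 / 398.2655 = 0.718

0.718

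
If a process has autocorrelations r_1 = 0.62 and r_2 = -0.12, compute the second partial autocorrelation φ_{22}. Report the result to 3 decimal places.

-0.819

φ_{22} = (r_2 − r_1²) / (1 − r_1²)
r_1² = (0.62)² = 0.3844
Numerator = -0.12 − 0.3844 = -0.5044; denominator = 1 − 0.3844 = 0.6156
φ_{22} = -0.5044 / 0.6156 = -0.819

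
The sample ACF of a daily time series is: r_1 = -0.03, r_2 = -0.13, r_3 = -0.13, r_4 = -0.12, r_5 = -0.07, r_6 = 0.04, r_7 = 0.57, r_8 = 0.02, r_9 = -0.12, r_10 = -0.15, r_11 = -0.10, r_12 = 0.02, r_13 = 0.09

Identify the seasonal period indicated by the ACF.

The largest autocorrelation is r_7 = 0.57; the remaining lags stay at or below 0.09.
The dominant spike at lag 7 indicates a seasonal period of 7.

7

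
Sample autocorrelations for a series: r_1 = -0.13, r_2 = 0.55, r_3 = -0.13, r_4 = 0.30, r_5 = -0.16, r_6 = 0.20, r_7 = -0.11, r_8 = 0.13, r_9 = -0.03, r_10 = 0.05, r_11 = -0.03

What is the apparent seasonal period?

The largest autocorrelation is r_2 = 0.55, with weaker echoes at lags 4 (0.30) and 6 (0.20); the remaining lags stay at or below 0.13.
The dominant spike at lag 2 indicates a seasonal period of 2.

2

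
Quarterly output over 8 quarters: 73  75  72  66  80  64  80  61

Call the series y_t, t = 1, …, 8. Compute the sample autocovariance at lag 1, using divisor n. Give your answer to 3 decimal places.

Mean ȳ = (73 + 75 + 72 + 66 + 80 + 64 + 80 + 61)/8 = 71.3750
Deviations: 1.6250, 3.6250, 0.6250, -5.3750, 8.6250, -7.3750, 8.6250, -10.3750
Σ_{t=1}^{7}(y_t−ȳ)(y_{t+1}−ȳ) = -258.2656
γ_1 = -258.2656 / 8 = -32.283

-32.283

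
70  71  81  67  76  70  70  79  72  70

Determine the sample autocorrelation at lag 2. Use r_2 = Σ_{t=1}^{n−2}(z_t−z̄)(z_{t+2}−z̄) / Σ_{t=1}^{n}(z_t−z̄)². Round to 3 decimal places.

-0.056

Mean z̄ = (70 + 71 + 81 + 67 + 76 + 70 + 70 + 79 + 72 + 70)/10 = 72.6000
Numerator Σ_{t=1}^{8}(z_t−z̄)(z_{t+2}−z̄) = -10.3200
Denominator Σ(z_t−z̄)² = 184.4000
r_2 = -10.3200 / 184.4000 = -0.056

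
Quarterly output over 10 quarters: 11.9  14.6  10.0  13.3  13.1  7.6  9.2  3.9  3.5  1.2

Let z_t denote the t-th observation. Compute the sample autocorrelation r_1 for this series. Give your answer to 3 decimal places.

Mean z̄ = (11.9 + 14.6 + 10.0 + 13.3 + 13.1 + 7.6 + 9.2 + 3.9 + 3.5 + 1.2)/10 = 8.8300
Numerator Σ_{t=1}^{9}(z_t−z̄)(z_{t+1}−z̄) = 108.1951
Denominator Σ(z_t−z̄)² = 194.8810
r_1 = 108.1951 / 194.8810 = 0.555

0.555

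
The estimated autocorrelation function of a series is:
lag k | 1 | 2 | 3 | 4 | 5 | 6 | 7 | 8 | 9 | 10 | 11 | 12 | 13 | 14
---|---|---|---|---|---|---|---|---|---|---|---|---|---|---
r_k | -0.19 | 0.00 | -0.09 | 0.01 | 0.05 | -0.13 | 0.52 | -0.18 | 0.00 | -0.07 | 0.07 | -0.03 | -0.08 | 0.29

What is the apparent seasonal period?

The largest autocorrelation is r_7 = 0.52, with a weaker echo at lag 14 (0.29); the remaining lags stay at or below 0.07.
The dominant spike at lag 7 indicates a seasonal period of 7.

7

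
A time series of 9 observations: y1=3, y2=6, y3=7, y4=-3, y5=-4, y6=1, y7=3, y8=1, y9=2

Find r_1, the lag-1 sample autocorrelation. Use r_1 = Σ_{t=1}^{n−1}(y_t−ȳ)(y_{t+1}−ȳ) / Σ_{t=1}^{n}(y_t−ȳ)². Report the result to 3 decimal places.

Mean ȳ = (3 + 6 + 7 − 3 − 4 + 1 + 3 + 1 + 2)/9 = 1.7778
Numerator Σ_{t=1}^{8}(y_t−ȳ)(y_{t+1}−ȳ) = 32.2840
Denominator Σ(y_t−ȳ)² = 105.5556
r_1 = 32.2840 / 105.5556 = 0.306

0.306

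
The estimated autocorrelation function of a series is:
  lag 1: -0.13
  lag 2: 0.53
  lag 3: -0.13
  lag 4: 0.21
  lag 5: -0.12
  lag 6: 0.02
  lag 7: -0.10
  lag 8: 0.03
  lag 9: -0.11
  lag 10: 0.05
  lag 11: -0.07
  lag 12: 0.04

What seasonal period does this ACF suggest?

The largest autocorrelation is r_2 = 0.53, with a weaker echo at lag 4 (0.21); the remaining lags stay at or below 0.05.
The dominant spike at lag 2 indicates a seasonal period of 2.

2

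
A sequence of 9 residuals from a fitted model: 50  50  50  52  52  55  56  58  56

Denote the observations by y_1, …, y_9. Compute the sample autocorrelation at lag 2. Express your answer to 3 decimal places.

Mean ȳ = (50 + 50 + 50 + 52 + 52 + 55 + 56 + 58 + 56)/9 = 53.2222
Σ(y_t−ȳ)(y_{t+2}−ȳ) = (10.3827) + (3.9383) + (3.9383) + (-2.1728) + (-3.3951) + (8.4938) + (7.7160) = 28.9012
Denominator Σ(y_t−ȳ)² = 75.5556
r_2 = 28.9012 / 75.5556 = 0.383

0.383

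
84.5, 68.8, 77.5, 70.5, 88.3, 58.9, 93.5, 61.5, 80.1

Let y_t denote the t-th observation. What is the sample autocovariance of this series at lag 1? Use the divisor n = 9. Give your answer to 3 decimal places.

-107.918

Mean ȳ = (84.5 + 68.8 + 77.5 + 70.5 + 88.3 + 58.9 + 93.5 + 61.5 + 80.1)/9 = 75.9556
Σ_{t=1}^{8}(y_t−ȳ)(y_{t+1}−ȳ) = -971.2598
γ_1 = -971.2598 / 9 = -107.918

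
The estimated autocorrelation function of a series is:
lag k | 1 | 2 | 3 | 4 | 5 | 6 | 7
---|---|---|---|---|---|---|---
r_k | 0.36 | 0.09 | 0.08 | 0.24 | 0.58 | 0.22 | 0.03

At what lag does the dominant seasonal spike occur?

The largest autocorrelation is r_5 = 0.58; the remaining lags stay at or below 0.36. The elevated value at lag 1 (0.36), dropping to 0.09 at lag 2, reflects decaying short-term dependence rather than seasonality.
The dominant spike at lag 5 indicates a seasonal period of 5.

5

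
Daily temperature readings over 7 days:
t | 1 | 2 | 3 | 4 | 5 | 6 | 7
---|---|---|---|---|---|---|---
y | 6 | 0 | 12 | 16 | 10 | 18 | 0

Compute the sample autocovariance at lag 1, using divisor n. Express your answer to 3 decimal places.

Mean ȳ = (6 + 0 + 12 + 16 + 10 + 18 + 0)/7 = 8.8571
Deviations: -2.8571, -8.8571, 3.1429, 7.1429, 1.1429, 9.1429, -8.8571
Σ_{t=1}^{6}(y_t−ȳ)(y_{t+1}−ȳ) = -42.4490
γ_1 = -42.4490 / 7 = -6.064

-6.064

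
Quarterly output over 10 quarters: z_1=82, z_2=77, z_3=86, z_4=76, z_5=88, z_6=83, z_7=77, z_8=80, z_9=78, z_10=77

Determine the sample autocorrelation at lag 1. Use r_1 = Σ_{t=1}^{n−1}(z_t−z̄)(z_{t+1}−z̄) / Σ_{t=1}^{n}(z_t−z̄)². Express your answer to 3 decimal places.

Mean z̄ = (82 + 77 + 86 + 76 + 88 + 83 + 77 + 80 + 78 + 77)/10 = 80.4000
Numerator Σ_{t=1}^{9}(z_t−z̄)(z_{t+1}−z̄) = -61.1600
Denominator Σ(z_t−z̄)² = 158.4000
r_1 = -61.1600 / 158.4000 = -0.386

-0.386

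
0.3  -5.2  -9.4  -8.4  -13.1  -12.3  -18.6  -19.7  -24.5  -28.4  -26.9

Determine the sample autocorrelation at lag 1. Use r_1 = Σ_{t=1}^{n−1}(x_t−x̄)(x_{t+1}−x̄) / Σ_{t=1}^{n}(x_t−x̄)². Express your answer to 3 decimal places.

Mean x̄ = (0.3 − 5.2 − 9.4 − 8.4 − 13.1 − 12.3 − 18.6 − 19.7 − 24.5 − 28.4 − 26.9)/11 = -15.1091
Numerator Σ_{t=1}^{10}(x_t−x̄)(x_{t+1}−x̄) = 597.5463
Denominator Σ(x_t−x̄)² = 862.2891
r_1 = 597.5463 / 862.2891 = 0.693

0.693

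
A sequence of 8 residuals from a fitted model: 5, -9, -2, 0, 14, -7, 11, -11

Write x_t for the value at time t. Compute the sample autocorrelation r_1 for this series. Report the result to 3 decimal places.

-0.543

Mean x̄ = (5 − 9 − 2 + 0 + 14 − 7 + 11 − 11)/8 = 0.1250
Σ(x_t−x̄)(x_{t+1}−x̄) = (-44.4844) + (19.3906) + (0.2656) + (-1.7344) + (-98.8594) + (-77.4844) + (-120.9844) = -323.8906
Denominator Σ(x_t−x̄)² = 596.8750
r_1 = -323.8906 / 596.8750 = -0.543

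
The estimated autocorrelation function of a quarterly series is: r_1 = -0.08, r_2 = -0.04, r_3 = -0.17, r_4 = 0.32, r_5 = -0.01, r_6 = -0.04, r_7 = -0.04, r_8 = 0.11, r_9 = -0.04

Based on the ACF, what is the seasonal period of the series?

The largest autocorrelation is r_4 = 0.32; the remaining lags stay at or below 0.11.
The dominant spike at lag 4 indicates a seasonal period of 4.

4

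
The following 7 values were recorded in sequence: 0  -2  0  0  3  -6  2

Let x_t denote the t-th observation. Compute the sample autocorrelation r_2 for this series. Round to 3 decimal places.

0.134

Mean x̄ = (0 − 2 + 0 + 0 + 3 − 6 + 2)/7 = -0.4286
Σ(x_t−x̄)(x_{t+2}−x̄) = (0.1837) + (-0.6735) + (1.4694) + (-2.3878) + (8.3265) = 6.9184
Denominator Σ(x_t−x̄)² = 51.7143
r_2 = 6.9184 / 51.7143 = 0.134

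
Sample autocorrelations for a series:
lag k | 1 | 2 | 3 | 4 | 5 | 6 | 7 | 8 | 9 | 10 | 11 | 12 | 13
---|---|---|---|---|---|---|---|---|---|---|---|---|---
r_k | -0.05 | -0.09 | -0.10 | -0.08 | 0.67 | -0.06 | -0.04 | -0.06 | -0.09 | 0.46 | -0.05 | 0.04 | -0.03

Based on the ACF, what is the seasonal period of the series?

The largest autocorrelation is r_5 = 0.67, with a weaker echo at lag 10 (0.46); the remaining lags stay at or below 0.04.
The dominant spike at lag 5 indicates a seasonal period of 5.

5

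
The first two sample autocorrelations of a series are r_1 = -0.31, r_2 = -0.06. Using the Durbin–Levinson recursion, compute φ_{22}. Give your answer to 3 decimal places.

-0.173

φ_{22} = (r_2 − r_1²) / (1 − r_1²)
r_1² = (-0.31)² = 0.0961
Numerator = -0.06 − 0.0961 = -0.1561; denominator = 1 − 0.0961 = 0.9039
φ_{22} = -0.1561 / 0.9039 = -0.173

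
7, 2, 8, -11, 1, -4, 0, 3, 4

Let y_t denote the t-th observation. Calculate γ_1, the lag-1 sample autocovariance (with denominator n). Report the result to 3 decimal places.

Mean ȳ = (7 + 2 + 8 − 11 + 1 − 4 + 0 + 3 + 4)/9 = 1.1111
Σ_{t=1}^{8}(y_t−ȳ)(y_{t+1}−ȳ) = -61.1235
γ_1 = -61.1235 / 9 = -6.791

-6.791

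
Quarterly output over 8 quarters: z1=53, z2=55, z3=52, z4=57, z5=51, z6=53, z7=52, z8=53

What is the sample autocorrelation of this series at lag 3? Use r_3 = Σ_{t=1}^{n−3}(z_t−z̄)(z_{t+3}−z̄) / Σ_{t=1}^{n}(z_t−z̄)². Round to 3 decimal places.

-0.341

Mean z̄ = (53 + 55 + 52 + 57 + 51 + 53 + 52 + 53)/8 = 53.2500
Deviations from mean: -0.2500, 1.7500, -1.2500, 3.7500, -2.2500, -0.2500, -1.2500, -0.2500
Numerator Σ_{t=1}^{5}(z_t−z̄)(z_{t+3}−z̄) = -8.6875
Denominator Σ(z_t−z̄)² = 25.5000
r_3 = -8.6875 / 25.5000 = -0.341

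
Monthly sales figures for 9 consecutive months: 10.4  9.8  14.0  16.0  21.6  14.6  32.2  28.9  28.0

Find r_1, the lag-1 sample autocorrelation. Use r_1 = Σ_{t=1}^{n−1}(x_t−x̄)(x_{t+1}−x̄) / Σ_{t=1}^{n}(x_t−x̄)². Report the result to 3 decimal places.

0.492

Mean x̄ = (10.4 + 9.8 + 14.0 + 16.0 + 21.6 + 14.6 + 32.2 + 28.9 + 28.0)/9 = 19.5000
Numerator Σ_{t=1}^{8}(x_t−x̄)(x_{t+1}−x̄) = 280.2800
Denominator Σ(x_t−x̄)² = 569.7200
r_1 = 280.2800 / 569.7200 = 0.492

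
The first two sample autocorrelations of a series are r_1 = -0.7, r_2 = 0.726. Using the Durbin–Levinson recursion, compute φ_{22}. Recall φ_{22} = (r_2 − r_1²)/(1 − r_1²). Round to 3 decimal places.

0.463

φ_{22} = (r_2 − r_1²) / (1 − r_1²)
r_1² = (-0.7)² = 0.49
Numerator = 0.726 − 0.4900 = 0.2360; denominator = 1 − 0.4900 = 0.5100
φ_{22} = 0.2360 / 0.5100 = 0.463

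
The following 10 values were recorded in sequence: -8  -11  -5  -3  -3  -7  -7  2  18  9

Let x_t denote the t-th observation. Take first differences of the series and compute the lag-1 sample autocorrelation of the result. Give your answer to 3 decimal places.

-0.143

First differences Δx: -3, 6, 2, 0, -4, 0, 9, 16, -9
Mean of differences = 1.8889
Numerator Σ(Δx_t−Δx̄)(Δx_{t+1}−Δx̄) = -64.3457
Denominator Σ(Δx_t−Δx̄)² = 450.8889
r_1(Δx) = -64.3457 / 450.8889 = -0.143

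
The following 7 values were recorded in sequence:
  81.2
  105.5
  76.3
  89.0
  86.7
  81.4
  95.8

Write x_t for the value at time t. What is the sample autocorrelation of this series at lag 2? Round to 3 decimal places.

Mean x̄ = (81.2 + 105.5 + 76.3 + 89.0 + 86.7 + 81.4 + 95.8)/7 = 87.9857
Deviations from mean: -6.7857, 17.5143, -11.6857, 1.0143, -1.2857, -6.5857, 7.8143
Numerator Σ_{t=1}^{5}(x_t−x̄)(x_{t+2}−x̄) = 95.3582
Denominator Σ(x_t−x̄)² = 596.4686
r_2 = 95.3582 / 596.4686 = 0.160

0.160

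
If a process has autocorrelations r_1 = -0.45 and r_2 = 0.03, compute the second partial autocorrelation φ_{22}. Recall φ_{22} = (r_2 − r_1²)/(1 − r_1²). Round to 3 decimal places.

φ_{22} = (r_2 − r_1²) / (1 − r_1²)
r_1² = (-0.45)² = 0.2025
Numerator = 0.03 − 0.2025 = -0.1725; denominator = 1 − 0.2025 = 0.7975
φ_{22} = -0.1725 / 0.7975 = -0.216

-0.216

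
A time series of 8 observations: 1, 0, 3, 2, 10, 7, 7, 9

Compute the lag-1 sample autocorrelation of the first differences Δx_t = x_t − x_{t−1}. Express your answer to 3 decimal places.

First differences Δx: -1, 3, -1, 8, -3, 0, 2
Mean of differences = 1.1429
Numerator Σ(Δx_t−Δx̄)(Δx_{t+1}−Δx̄) = -47.3061
Denominator Σ(Δx_t−Δx̄)² = 78.8571
r_1(Δx) = -47.3061 / 78.8571 = -0.600

-0.600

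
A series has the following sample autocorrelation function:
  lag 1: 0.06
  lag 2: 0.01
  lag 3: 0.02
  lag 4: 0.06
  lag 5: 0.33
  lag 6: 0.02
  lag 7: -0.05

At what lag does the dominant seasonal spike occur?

5

The largest autocorrelation is r_5 = 0.33; the remaining lags stay at or below 0.06.
The dominant spike at lag 5 indicates a seasonal period of 5.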